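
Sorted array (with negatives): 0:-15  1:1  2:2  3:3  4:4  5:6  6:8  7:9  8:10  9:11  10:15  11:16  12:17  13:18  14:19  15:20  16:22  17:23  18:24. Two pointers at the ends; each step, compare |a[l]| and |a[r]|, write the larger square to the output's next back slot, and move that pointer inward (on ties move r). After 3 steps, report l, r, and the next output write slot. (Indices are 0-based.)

l=0 r=18: |-15|<=|24| out[18]=576, r--
l=0 r=17: |-15|<=|23| out[17]=529, r--
l=0 r=16: |-15|<=|22| out[16]=484, r--

l=0, r=15, next write slot=15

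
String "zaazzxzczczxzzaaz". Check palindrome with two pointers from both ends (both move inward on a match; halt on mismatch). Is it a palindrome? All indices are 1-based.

palindrome

l=1 r=17: 'z'=='z', l++,r--
l=2 r=16: 'a'=='a', l++,r--
l=3 r=15: 'a'=='a', l++,r--
l=4 r=14: 'z'=='z', l++,r--
l=5 r=13: 'z'=='z', l++,r--
l=6 r=12: 'x'=='x', l++,r--
l=7 r=11: 'z'=='z', l++,r--
l=8 r=10: 'c'=='c', l++,r--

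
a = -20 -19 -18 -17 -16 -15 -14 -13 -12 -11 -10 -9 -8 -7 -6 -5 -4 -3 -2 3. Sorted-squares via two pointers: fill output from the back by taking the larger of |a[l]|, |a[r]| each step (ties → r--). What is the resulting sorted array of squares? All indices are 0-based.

[0,19] |-20|>|3| out[19]=400 → l++
[1,19] |-19|>|3| out[18]=361 → l++
[2,19] |-18|>|3| out[17]=324 → l++
[3,19] |-17|>|3| out[16]=289 → l++
[4,19] |-16|>|3| out[15]=256 → l++
[5,19] |-15|>|3| out[14]=225 → l++
[6,19] |-14|>|3| out[13]=196 → l++
[7,19] |-13|>|3| out[12]=169 → l++
[8,19] |-12|>|3| out[11]=144 → l++
[9,19] |-11|>|3| out[10]=121 → l++
[10,19] |-10|>|3| out[9]=100 → l++
[11,19] |-9|>|3| out[8]=81 → l++
[12,19] |-8|>|3| out[7]=64 → l++
[13,19] |-7|>|3| out[6]=49 → l++
[14,19] |-6|>|3| out[5]=36 → l++
[15,19] |-5|>|3| out[4]=25 → l++
[16,19] |-4|>|3| out[3]=16 → l++
[17,19] |-3|<=|3| out[2]=9 → r--
[17,18] |-3|>|-2| out[1]=9 → l++
[18,18] |-2|<=|-2| out[0]=4 → r--

[4, 9, 9, 16, 25, 36, 49, 64, 81, 100, 121, 144, 169, 196, 225, 256, 289, 324, 361, 400]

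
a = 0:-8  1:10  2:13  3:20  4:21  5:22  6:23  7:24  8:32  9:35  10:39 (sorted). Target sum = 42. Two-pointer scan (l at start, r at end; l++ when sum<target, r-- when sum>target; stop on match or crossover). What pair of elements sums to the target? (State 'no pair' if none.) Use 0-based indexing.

[0,10] -8+39=31 <42 → l++
[1,10] 10+39=49 >42 → r--
[1,9] 10+35=45 >42 → r--
[1,8] 10+32=42 → found

(10, 32)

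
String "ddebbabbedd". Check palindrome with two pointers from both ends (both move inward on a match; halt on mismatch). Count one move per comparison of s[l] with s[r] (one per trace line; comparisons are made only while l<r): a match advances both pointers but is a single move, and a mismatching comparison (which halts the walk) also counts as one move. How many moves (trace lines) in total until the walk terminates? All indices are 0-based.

l=0 r=10: 'd'=='d', l++,r--
l=1 r=9: 'd'=='d', l++,r--
l=2 r=8: 'e'=='e', l++,r--
l=3 r=7: 'b'=='b', l++,r--
l=4 r=6: 'b'=='b', l++,r--

5 moves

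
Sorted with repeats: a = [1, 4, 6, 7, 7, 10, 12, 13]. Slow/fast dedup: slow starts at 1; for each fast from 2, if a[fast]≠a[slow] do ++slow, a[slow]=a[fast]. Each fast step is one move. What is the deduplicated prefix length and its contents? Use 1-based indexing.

(s=1,f=2) a[fast]=4≠a[slow]=1 write a[2]=4 → slow++,fast++
(s=2,f=3) a[fast]=6≠a[slow]=4 write a[3]=6 → slow++,fast++
(s=3,f=4) a[fast]=7≠a[slow]=6 write a[4]=7 → slow++,fast++
(s=4,f=5) a[fast]=7=a[slow] dup → fast++
(s=4,f=6) a[fast]=10≠a[slow]=7 write a[5]=10 → slow++,fast++
(s=5,f=7) a[fast]=12≠a[slow]=10 write a[6]=12 → slow++,fast++
(s=6,f=8) a[fast]=13≠a[slow]=12 write a[7]=13 → slow++,fast++

length 7; prefix = [1, 4, 6, 7, 10, 12, 13]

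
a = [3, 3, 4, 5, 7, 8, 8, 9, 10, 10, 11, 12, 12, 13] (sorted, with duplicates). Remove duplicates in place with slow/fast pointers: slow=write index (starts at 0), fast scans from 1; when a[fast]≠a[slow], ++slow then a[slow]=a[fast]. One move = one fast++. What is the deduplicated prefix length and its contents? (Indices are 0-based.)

(s=0,f=1) a[fast]=3=a[slow] dup → fast++
(s=0,f=2) a[fast]=4≠a[slow]=3 write a[1]=4 → slow++,fast++
(s=1,f=3) a[fast]=5≠a[slow]=4 write a[2]=5 → slow++,fast++
(s=2,f=4) a[fast]=7≠a[slow]=5 write a[3]=7 → slow++,fast++
(s=3,f=5) a[fast]=8≠a[slow]=7 write a[4]=8 → slow++,fast++
(s=4,f=6) a[fast]=8=a[slow] dup → fast++
(s=4,f=7) a[fast]=9≠a[slow]=8 write a[5]=9 → slow++,fast++
(s=5,f=8) a[fast]=10≠a[slow]=9 write a[6]=10 → slow++,fast++
(s=6,f=9) a[fast]=10=a[slow] dup → fast++
(s=6,f=10) a[fast]=11≠a[slow]=10 write a[7]=11 → slow++,fast++
(s=7,f=11) a[fast]=12≠a[slow]=11 write a[8]=12 → slow++,fast++
(s=8,f=12) a[fast]=12=a[slow] dup → fast++
(s=8,f=13) a[fast]=13≠a[slow]=12 write a[9]=13 → slow++,fast++

length 10; prefix = [3, 4, 5, 7, 8, 9, 10, 11, 12, 13]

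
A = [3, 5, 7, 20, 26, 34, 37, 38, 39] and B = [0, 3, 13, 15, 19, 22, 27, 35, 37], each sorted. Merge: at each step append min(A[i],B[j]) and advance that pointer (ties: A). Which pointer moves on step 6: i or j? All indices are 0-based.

[i=0,j=0] A[i]=3>B[j]=0 take 0 → j++
[i=0,j=1] A[i]=3<=B[j]=3 take 3 → i++
[i=1,j=1] A[i]=5>B[j]=3 take 3 → j++
[i=1,j=2] A[i]=5<=B[j]=13 take 5 → i++
[i=2,j=2] A[i]=7<=B[j]=13 take 7 → i++
[i=3,j=2] A[i]=20>B[j]=13 take 13 → j++

j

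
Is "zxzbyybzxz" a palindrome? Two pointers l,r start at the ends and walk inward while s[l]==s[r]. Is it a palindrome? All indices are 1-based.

palindrome

[1,10] 'z'=='z' → l++,r--
[2,9] 'x'=='x' → l++,r--
[3,8] 'z'=='z' → l++,r--
[4,7] 'b'=='b' → l++,r--
[5,6] 'y'=='y' → l++,r--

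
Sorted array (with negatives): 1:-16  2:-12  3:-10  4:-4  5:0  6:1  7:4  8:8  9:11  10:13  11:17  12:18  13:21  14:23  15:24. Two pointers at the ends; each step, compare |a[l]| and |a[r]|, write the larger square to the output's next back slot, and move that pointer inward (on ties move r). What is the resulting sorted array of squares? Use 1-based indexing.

[0, 1, 16, 16, 64, 100, 121, 144, 169, 256, 289, 324, 441, 529, 576]

[1,15] |-16|<=|24| out[15]=576 → r--
[1,14] |-16|<=|23| out[14]=529 → r--
[1,13] |-16|<=|21| out[13]=441 → r--
[1,12] |-16|<=|18| out[12]=324 → r--
[1,11] |-16|<=|17| out[11]=289 → r--
[1,10] |-16|>|13| out[10]=256 → l++
[2,10] |-12|<=|13| out[9]=169 → r--
[2,9] |-12|>|11| out[8]=144 → l++
[3,9] |-10|<=|11| out[7]=121 → r--
[3,8] |-10|>|8| out[6]=100 → l++
[4,8] |-4|<=|8| out[5]=64 → r--
[4,7] |-4|<=|4| out[4]=16 → r--
[4,6] |-4|>|1| out[3]=16 → l++
[5,6] |0|<=|1| out[2]=1 → r--
[5,5] |0|<=|0| out[1]=0 → r--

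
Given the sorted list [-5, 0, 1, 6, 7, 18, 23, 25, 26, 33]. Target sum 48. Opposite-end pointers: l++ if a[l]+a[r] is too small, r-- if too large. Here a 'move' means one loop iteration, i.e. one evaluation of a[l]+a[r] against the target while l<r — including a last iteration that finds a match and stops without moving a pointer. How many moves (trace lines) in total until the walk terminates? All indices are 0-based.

9 moves

[0,9] -5+33=28 <48 → l++
[1,9] 0+33=33 <48 → l++
[2,9] 1+33=34 <48 → l++
[3,9] 6+33=39 <48 → l++
[4,9] 7+33=40 <48 → l++
[5,9] 18+33=51 >48 → r--
[5,8] 18+26=44 <48 → l++
[6,8] 23+26=49 >48 → r--
[6,7] 23+25=48 → found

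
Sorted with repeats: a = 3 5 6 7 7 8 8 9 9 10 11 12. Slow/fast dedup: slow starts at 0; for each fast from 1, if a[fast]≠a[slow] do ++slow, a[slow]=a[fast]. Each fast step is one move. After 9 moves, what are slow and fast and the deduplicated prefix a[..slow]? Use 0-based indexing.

slow=0 fast=1: a[fast]=5≠a[slow]=3 write a[1]=5, slow++,fast++
slow=1 fast=2: a[fast]=6≠a[slow]=5 write a[2]=6, slow++,fast++
slow=2 fast=3: a[fast]=7≠a[slow]=6 write a[3]=7, slow++,fast++
slow=3 fast=4: a[fast]=7=a[slow] dup, fast++
slow=3 fast=5: a[fast]=8≠a[slow]=7 write a[4]=8, slow++,fast++
slow=4 fast=6: a[fast]=8=a[slow] dup, fast++
slow=4 fast=7: a[fast]=9≠a[slow]=8 write a[5]=9, slow++,fast++
slow=5 fast=8: a[fast]=9=a[slow] dup, fast++
slow=5 fast=9: a[fast]=10≠a[slow]=9 write a[6]=10, slow++,fast++

slow=6, fast=10, prefix=[3, 5, 6, 7, 8, 9, 10]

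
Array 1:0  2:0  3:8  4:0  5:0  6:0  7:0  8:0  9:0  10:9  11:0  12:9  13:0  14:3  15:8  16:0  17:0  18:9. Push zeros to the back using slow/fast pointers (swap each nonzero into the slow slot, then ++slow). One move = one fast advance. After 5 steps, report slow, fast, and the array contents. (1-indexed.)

(s=1,f=1) a[fast]=0 → fast++
(s=1,f=2) a[fast]=0 → fast++
(s=1,f=3) a[fast]=8≠0 swap→a[1]=8 → slow++,fast++
(s=2,f=4) a[fast]=0 → fast++
(s=2,f=5) a[fast]=0 → fast++

slow=2, fast=6, a=[8, 0, 0, 0, 0, 0, 0, 0, 0, 9, 0, 9, 0, 3, 8, 0, 0, 9]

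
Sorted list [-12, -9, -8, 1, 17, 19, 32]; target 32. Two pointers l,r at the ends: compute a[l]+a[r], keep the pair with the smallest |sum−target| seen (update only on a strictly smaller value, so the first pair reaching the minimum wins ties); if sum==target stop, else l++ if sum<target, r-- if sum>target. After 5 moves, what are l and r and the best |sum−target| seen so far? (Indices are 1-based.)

l=1 r=7: -12+32=20 d=12 *, l++
l=2 r=7: -9+32=23 d=9 *, l++
l=3 r=7: -8+32=24 d=8 *, l++
l=4 r=7: 1+32=33 d=1 *, r--
l=4 r=6: 1+19=20 d=12, l++

l=5, r=6, best |Δ|=1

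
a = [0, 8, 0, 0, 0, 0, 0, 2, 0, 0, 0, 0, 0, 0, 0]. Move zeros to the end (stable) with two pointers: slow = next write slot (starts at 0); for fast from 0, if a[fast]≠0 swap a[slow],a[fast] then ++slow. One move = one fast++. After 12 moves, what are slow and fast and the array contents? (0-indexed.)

slow=2, fast=12, a=[8, 2, 0, 0, 0, 0, 0, 0, 0, 0, 0, 0, 0, 0, 0]

slow=0 fast=0: a[fast]=0, fast++
slow=0 fast=1: a[fast]=8≠0 swap→a[0]=8, slow++,fast++
slow=1 fast=2: a[fast]=0, fast++
slow=1 fast=3: a[fast]=0, fast++
slow=1 fast=4: a[fast]=0, fast++
slow=1 fast=5: a[fast]=0, fast++
slow=1 fast=6: a[fast]=0, fast++
slow=1 fast=7: a[fast]=2≠0 swap→a[1]=2, slow++,fast++
slow=2 fast=8: a[fast]=0, fast++
slow=2 fast=9: a[fast]=0, fast++
slow=2 fast=10: a[fast]=0, fast++
slow=2 fast=11: a[fast]=0, fast++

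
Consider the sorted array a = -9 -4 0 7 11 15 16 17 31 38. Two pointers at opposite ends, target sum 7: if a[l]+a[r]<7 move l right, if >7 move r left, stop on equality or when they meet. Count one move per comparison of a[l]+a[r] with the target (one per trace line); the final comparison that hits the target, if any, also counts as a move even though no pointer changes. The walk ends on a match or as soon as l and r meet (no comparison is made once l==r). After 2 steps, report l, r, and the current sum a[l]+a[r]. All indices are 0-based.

l=0, r=7, sum=8

l=0 r=9: -9+38=29 >7, r--
l=0 r=8: -9+31=22 >7, r--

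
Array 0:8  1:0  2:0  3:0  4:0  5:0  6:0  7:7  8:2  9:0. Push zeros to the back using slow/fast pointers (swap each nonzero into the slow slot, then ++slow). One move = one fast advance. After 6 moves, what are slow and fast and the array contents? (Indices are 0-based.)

(s=0,f=0) a[fast]=8≠0 swap→a[0]=8 → slow++,fast++
(s=1,f=1) a[fast]=0 → fast++
(s=1,f=2) a[fast]=0 → fast++
(s=1,f=3) a[fast]=0 → fast++
(s=1,f=4) a[fast]=0 → fast++
(s=1,f=5) a[fast]=0 → fast++

slow=1, fast=6, a=[8, 0, 0, 0, 0, 0, 0, 7, 2, 0]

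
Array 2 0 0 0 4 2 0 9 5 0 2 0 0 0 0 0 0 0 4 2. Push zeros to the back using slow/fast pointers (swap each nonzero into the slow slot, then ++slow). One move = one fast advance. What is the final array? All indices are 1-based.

(s=1,f=1) a[fast]=2≠0 swap→a[1]=2 → slow++,fast++
(s=2,f=2) a[fast]=0 → fast++
(s=2,f=3) a[fast]=0 → fast++
(s=2,f=4) a[fast]=0 → fast++
(s=2,f=5) a[fast]=4≠0 swap→a[2]=4 → slow++,fast++
(s=3,f=6) a[fast]=2≠0 swap→a[3]=2 → slow++,fast++
(s=4,f=7) a[fast]=0 → fast++
(s=4,f=8) a[fast]=9≠0 swap→a[4]=9 → slow++,fast++
(s=5,f=9) a[fast]=5≠0 swap→a[5]=5 → slow++,fast++
(s=6,f=10) a[fast]=0 → fast++
(s=6,f=11) a[fast]=2≠0 swap→a[6]=2 → slow++,fast++
(s=7,f=12) a[fast]=0 → fast++
(s=7,f=13) a[fast]=0 → fast++
(s=7,f=14) a[fast]=0 → fast++
(s=7,f=15) a[fast]=0 → fast++
(s=7,f=16) a[fast]=0 → fast++
(s=7,f=17) a[fast]=0 → fast++
(s=7,f=18) a[fast]=0 → fast++
(s=7,f=19) a[fast]=4≠0 swap→a[7]=4 → slow++,fast++
(s=8,f=20) a[fast]=2≠0 swap→a[8]=2 → slow++,fast++

[2, 4, 2, 9, 5, 2, 4, 2, 0, 0, 0, 0, 0, 0, 0, 0, 0, 0, 0, 0]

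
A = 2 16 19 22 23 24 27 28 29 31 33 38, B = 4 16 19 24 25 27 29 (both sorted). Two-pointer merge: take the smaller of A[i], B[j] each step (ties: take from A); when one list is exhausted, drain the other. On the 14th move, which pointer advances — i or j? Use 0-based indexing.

i

i=0 j=0: A[i]=2<=B[j]=4 take 2, i++
i=1 j=0: A[i]=16>B[j]=4 take 4, j++
i=1 j=1: A[i]=16<=B[j]=16 take 16, i++
i=2 j=1: A[i]=19>B[j]=16 take 16, j++
i=2 j=2: A[i]=19<=B[j]=19 take 19, i++
i=3 j=2: A[i]=22>B[j]=19 take 19, j++
i=3 j=3: A[i]=22<=B[j]=24 take 22, i++
i=4 j=3: A[i]=23<=B[j]=24 take 23, i++
i=5 j=3: A[i]=24<=B[j]=24 take 24, i++
i=6 j=3: A[i]=27>B[j]=24 take 24, j++
i=6 j=4: A[i]=27>B[j]=25 take 25, j++
i=6 j=5: A[i]=27<=B[j]=27 take 27, i++
i=7 j=5: A[i]=28>B[j]=27 take 27, j++
i=7 j=6: A[i]=28<=B[j]=29 take 28, i++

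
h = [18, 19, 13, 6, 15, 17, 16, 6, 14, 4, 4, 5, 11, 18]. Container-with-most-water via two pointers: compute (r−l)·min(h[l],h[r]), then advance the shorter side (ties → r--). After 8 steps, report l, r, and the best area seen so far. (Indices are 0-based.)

l=0, r=5, best area=234

[0,13] min(18,18)*13=234 best=234 * → r--
[0,12] min(18,11)*12=132 best=234 → r--
[0,11] min(18,5)*11=55 best=234 → r--
[0,10] min(18,4)*10=40 best=234 → r--
[0,9] min(18,4)*9=36 best=234 → r--
[0,8] min(18,14)*8=112 best=234 → r--
[0,7] min(18,6)*7=42 best=234 → r--
[0,6] min(18,16)*6=96 best=234 → r--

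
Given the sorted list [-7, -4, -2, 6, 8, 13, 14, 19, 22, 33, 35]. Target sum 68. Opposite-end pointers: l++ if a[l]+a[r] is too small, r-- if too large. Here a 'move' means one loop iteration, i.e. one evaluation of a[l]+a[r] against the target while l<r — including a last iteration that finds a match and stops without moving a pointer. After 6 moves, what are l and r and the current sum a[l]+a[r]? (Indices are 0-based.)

l=0 r=10: -7+35=28 <68, l++
l=1 r=10: -4+35=31 <68, l++
l=2 r=10: -2+35=33 <68, l++
l=3 r=10: 6+35=41 <68, l++
l=4 r=10: 8+35=43 <68, l++
l=5 r=10: 13+35=48 <68, l++

l=6, r=10, sum=49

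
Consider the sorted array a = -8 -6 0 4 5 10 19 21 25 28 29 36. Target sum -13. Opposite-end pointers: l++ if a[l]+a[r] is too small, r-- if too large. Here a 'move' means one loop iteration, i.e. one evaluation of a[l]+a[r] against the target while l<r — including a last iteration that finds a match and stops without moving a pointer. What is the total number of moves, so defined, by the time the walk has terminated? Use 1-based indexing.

11 moves

l=1 r=12: -8+36=28 >-13, r--
l=1 r=11: -8+29=21 >-13, r--
l=1 r=10: -8+28=20 >-13, r--
l=1 r=9: -8+25=17 >-13, r--
l=1 r=8: -8+21=13 >-13, r--
l=1 r=7: -8+19=11 >-13, r--
l=1 r=6: -8+10=2 >-13, r--
l=1 r=5: -8+5=-3 >-13, r--
l=1 r=4: -8+4=-4 >-13, r--
l=1 r=3: -8+0=-8 >-13, r--
l=1 r=2: -8+-6=-14 <-13, l++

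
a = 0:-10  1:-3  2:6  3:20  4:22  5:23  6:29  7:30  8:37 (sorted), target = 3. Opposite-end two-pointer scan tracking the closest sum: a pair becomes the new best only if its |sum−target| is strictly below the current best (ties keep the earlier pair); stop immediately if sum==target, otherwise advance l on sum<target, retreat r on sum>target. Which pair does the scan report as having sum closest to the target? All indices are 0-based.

[0,8] -10+37=27 d=24 * → r--
[0,7] -10+30=20 d=17 * → r--
[0,6] -10+29=19 d=16 * → r--
[0,5] -10+23=13 d=10 * → r--
[0,4] -10+22=12 d=9 * → r--
[0,3] -10+20=10 d=7 * → r--
[0,2] -10+6=-4 d=7 → l++
[1,2] -3+6=3 d=0 * → stop

pair (-3, 6) with sum 3 (|Δ|=0)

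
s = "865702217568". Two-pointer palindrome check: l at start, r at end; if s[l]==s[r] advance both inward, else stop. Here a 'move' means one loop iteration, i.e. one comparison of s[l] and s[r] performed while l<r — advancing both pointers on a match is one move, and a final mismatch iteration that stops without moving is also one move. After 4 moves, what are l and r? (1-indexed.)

l=1 r=12: '8'=='8', l++,r--
l=2 r=11: '6'=='6', l++,r--
l=3 r=10: '5'=='5', l++,r--
l=4 r=9: '7'=='7', l++,r--

l=5, r=8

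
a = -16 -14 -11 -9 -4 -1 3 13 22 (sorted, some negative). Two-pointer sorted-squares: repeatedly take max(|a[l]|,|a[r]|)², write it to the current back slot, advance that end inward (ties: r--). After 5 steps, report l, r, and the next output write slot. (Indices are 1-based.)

l=4, r=7, next write slot=4

l=1 r=9: |-16|<=|22| out[9]=484, r--
l=1 r=8: |-16|>|13| out[8]=256, l++
l=2 r=8: |-14|>|13| out[7]=196, l++
l=3 r=8: |-11|<=|13| out[6]=169, r--
l=3 r=7: |-11|>|3| out[5]=121, l++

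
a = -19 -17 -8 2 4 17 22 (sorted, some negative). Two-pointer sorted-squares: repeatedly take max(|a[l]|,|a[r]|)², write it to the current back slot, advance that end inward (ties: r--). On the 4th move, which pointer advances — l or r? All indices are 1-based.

l

l=1 r=7: |-19|<=|22| out[7]=484, r--
l=1 r=6: |-19|>|17| out[6]=361, l++
l=2 r=6: |-17|<=|17| out[5]=289, r--
l=2 r=5: |-17|>|4| out[4]=289, l++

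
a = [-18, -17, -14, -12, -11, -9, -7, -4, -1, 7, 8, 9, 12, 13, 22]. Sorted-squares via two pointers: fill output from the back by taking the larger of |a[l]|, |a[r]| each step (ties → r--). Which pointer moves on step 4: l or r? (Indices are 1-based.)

l

[1,15] |-18|<=|22| out[15]=484 → r--
[1,14] |-18|>|13| out[14]=324 → l++
[2,14] |-17|>|13| out[13]=289 → l++
[3,14] |-14|>|13| out[12]=196 → l++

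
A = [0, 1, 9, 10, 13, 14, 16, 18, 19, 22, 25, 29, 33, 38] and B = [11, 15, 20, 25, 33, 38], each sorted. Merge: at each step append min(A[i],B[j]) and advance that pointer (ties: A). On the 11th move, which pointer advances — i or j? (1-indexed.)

i

[i=1,j=1] A[i]=0<=B[j]=11 take 0 → i++
[i=2,j=1] A[i]=1<=B[j]=11 take 1 → i++
[i=3,j=1] A[i]=9<=B[j]=11 take 9 → i++
[i=4,j=1] A[i]=10<=B[j]=11 take 10 → i++
[i=5,j=1] A[i]=13>B[j]=11 take 11 → j++
[i=5,j=2] A[i]=13<=B[j]=15 take 13 → i++
[i=6,j=2] A[i]=14<=B[j]=15 take 14 → i++
[i=7,j=2] A[i]=16>B[j]=15 take 15 → j++
[i=7,j=3] A[i]=16<=B[j]=20 take 16 → i++
[i=8,j=3] A[i]=18<=B[j]=20 take 18 → i++
[i=9,j=3] A[i]=19<=B[j]=20 take 19 → i++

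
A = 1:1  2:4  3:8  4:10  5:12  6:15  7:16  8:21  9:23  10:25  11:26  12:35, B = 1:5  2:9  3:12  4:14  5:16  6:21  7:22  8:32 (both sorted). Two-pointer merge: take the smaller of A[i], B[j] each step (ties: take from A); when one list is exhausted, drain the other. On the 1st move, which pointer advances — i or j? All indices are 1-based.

i

[i=1,j=1] A[i]=1<=B[j]=5 take 1 → i++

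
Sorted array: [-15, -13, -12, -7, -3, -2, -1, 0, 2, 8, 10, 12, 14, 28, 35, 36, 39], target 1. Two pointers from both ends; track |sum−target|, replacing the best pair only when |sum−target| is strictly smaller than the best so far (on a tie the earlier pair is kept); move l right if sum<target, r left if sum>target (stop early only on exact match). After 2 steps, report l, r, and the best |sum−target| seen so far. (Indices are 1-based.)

[1,17] -15+39=24 d=23 * → r--
[1,16] -15+36=21 d=20 * → r--

l=1, r=15, best |Δ|=20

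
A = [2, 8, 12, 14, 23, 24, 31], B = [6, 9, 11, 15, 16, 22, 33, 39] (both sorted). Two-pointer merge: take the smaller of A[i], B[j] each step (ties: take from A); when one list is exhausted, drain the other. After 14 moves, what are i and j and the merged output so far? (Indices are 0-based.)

i=7, j=7, merged so far=[2, 6, 8, 9, 11, 12, 14, 15, 16, 22, 23, 24, 31, 33]

i=0 j=0: A[i]=2<=B[j]=6 take 2, i++
i=1 j=0: A[i]=8>B[j]=6 take 6, j++
i=1 j=1: A[i]=8<=B[j]=9 take 8, i++
i=2 j=1: A[i]=12>B[j]=9 take 9, j++
i=2 j=2: A[i]=12>B[j]=11 take 11, j++
i=2 j=3: A[i]=12<=B[j]=15 take 12, i++
i=3 j=3: A[i]=14<=B[j]=15 take 14, i++
i=4 j=3: A[i]=23>B[j]=15 take 15, j++
i=4 j=4: A[i]=23>B[j]=16 take 16, j++
i=4 j=5: A[i]=23>B[j]=22 take 22, j++
i=4 j=6: A[i]=23<=B[j]=33 take 23, i++
i=5 j=6: A[i]=24<=B[j]=33 take 24, i++
i=6 j=6: A[i]=31<=B[j]=33 take 31, i++
i=7 j=6: A done, take B[j]=33, j++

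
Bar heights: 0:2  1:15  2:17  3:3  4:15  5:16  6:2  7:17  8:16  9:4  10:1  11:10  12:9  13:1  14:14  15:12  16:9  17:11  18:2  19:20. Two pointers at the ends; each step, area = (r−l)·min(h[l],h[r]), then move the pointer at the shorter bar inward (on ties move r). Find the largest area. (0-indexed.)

max area = 289

[0,19] min(2,20)*19=38 best=38 * → l++
[1,19] min(15,20)*18=270 best=270 * → l++
[2,19] min(17,20)*17=289 best=289 * → l++
[3,19] min(3,20)*16=48 best=289 → l++
[4,19] min(15,20)*15=225 best=289 → l++
[5,19] min(16,20)*14=224 best=289 → l++
[6,19] min(2,20)*13=26 best=289 → l++
[7,19] min(17,20)*12=204 best=289 → l++
[8,19] min(16,20)*11=176 best=289 → l++
[9,19] min(4,20)*10=40 best=289 → l++
[10,19] min(1,20)*9=9 best=289 → l++
[11,19] min(10,20)*8=80 best=289 → l++
[12,19] min(9,20)*7=63 best=289 → l++
[13,19] min(1,20)*6=6 best=289 → l++
[14,19] min(14,20)*5=70 best=289 → l++
[15,19] min(12,20)*4=48 best=289 → l++
[16,19] min(9,20)*3=27 best=289 → l++
[17,19] min(11,20)*2=22 best=289 → l++
[18,19] min(2,20)*1=2 best=289 → l++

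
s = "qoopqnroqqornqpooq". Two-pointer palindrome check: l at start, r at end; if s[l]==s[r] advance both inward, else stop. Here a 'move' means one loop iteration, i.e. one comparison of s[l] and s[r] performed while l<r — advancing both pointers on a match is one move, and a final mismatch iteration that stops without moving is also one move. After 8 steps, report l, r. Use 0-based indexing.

l=8, r=9

l=0 r=17: 'q'=='q', l++,r--
l=1 r=16: 'o'=='o', l++,r--
l=2 r=15: 'o'=='o', l++,r--
l=3 r=14: 'p'=='p', l++,r--
l=4 r=13: 'q'=='q', l++,r--
l=5 r=12: 'n'=='n', l++,r--
l=6 r=11: 'r'=='r', l++,r--
l=7 r=10: 'o'=='o', l++,r--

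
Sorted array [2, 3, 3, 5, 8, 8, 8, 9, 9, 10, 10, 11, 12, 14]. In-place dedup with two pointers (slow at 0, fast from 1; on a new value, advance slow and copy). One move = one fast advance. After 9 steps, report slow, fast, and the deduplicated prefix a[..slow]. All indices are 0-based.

(s=0,f=1) a[fast]=3≠a[slow]=2 write a[1]=3 → slow++,fast++
(s=1,f=2) a[fast]=3=a[slow] dup → fast++
(s=1,f=3) a[fast]=5≠a[slow]=3 write a[2]=5 → slow++,fast++
(s=2,f=4) a[fast]=8≠a[slow]=5 write a[3]=8 → slow++,fast++
(s=3,f=5) a[fast]=8=a[slow] dup → fast++
(s=3,f=6) a[fast]=8=a[slow] dup → fast++
(s=3,f=7) a[fast]=9≠a[slow]=8 write a[4]=9 → slow++,fast++
(s=4,f=8) a[fast]=9=a[slow] dup → fast++
(s=4,f=9) a[fast]=10≠a[slow]=9 write a[5]=10 → slow++,fast++

slow=5, fast=10, prefix=[2, 3, 5, 8, 9, 10]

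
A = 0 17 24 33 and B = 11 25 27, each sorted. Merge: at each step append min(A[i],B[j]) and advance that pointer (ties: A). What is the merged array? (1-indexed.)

[0, 11, 17, 24, 25, 27, 33]

[i=1,j=1] A[i]=0<=B[j]=11 take 0 → i++
[i=2,j=1] A[i]=17>B[j]=11 take 11 → j++
[i=2,j=2] A[i]=17<=B[j]=25 take 17 → i++
[i=3,j=2] A[i]=24<=B[j]=25 take 24 → i++
[i=4,j=2] A[i]=33>B[j]=25 take 25 → j++
[i=4,j=3] A[i]=33>B[j]=27 take 27 → j++
[i=4,j=4] B done, take A[i]=33 → i++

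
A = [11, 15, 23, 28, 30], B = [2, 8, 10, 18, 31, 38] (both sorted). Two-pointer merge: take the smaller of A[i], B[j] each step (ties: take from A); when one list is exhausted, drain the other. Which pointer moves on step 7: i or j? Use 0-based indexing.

[i=0,j=0] A[i]=11>B[j]=2 take 2 → j++
[i=0,j=1] A[i]=11>B[j]=8 take 8 → j++
[i=0,j=2] A[i]=11>B[j]=10 take 10 → j++
[i=0,j=3] A[i]=11<=B[j]=18 take 11 → i++
[i=1,j=3] A[i]=15<=B[j]=18 take 15 → i++
[i=2,j=3] A[i]=23>B[j]=18 take 18 → j++
[i=2,j=4] A[i]=23<=B[j]=31 take 23 → i++

i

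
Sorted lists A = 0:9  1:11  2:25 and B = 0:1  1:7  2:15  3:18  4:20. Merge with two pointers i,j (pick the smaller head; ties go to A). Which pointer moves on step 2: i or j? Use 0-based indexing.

j

[i=0,j=0] A[i]=9>B[j]=1 take 1 → j++
[i=0,j=1] A[i]=9>B[j]=7 take 7 → j++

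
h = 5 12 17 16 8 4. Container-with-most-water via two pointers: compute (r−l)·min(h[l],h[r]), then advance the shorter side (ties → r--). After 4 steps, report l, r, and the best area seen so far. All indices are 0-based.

l=2, r=3, best area=24

[0,5] min(5,4)*5=20 best=20 * → r--
[0,4] min(5,8)*4=20 best=20 → l++
[1,4] min(12,8)*3=24 best=24 * → r--
[1,3] min(12,16)*2=24 best=24 → l++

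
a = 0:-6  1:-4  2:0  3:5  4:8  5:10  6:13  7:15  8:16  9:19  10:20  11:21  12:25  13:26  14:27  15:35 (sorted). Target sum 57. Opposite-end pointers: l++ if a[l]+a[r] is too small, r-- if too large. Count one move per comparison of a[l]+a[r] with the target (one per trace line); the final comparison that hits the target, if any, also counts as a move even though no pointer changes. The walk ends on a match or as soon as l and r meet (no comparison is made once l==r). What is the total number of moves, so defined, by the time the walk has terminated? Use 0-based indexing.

[0,15] -6+35=29 <57 → l++
[1,15] -4+35=31 <57 → l++
[2,15] 0+35=35 <57 → l++
[3,15] 5+35=40 <57 → l++
[4,15] 8+35=43 <57 → l++
[5,15] 10+35=45 <57 → l++
[6,15] 13+35=48 <57 → l++
[7,15] 15+35=50 <57 → l++
[8,15] 16+35=51 <57 → l++
[9,15] 19+35=54 <57 → l++
[10,15] 20+35=55 <57 → l++
[11,15] 21+35=56 <57 → l++
[12,15] 25+35=60 >57 → r--
[12,14] 25+27=52 <57 → l++
[13,14] 26+27=53 <57 → l++

15 moves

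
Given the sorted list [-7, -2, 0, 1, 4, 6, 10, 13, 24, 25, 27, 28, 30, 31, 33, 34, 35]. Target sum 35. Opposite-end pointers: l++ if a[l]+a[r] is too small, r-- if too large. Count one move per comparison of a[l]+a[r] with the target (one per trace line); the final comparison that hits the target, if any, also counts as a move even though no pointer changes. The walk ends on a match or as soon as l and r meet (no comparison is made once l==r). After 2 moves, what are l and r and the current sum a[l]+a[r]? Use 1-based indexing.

l=1 r=17: -7+35=28 <35, l++
l=2 r=17: -2+35=33 <35, l++

l=3, r=17, sum=35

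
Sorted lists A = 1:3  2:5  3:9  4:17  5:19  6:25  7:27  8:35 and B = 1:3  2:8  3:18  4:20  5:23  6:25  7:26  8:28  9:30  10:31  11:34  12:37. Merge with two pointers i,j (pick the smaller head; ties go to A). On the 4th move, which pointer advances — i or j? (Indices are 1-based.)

j

i=1 j=1: A[i]=3<=B[j]=3 take 3, i++
i=2 j=1: A[i]=5>B[j]=3 take 3, j++
i=2 j=2: A[i]=5<=B[j]=8 take 5, i++
i=3 j=2: A[i]=9>B[j]=8 take 8, j++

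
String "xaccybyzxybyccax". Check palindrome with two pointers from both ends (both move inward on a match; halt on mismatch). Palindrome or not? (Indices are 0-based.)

not a palindrome (mismatch at 7,8)

[0,15] 'x'=='x' → l++,r--
[1,14] 'a'=='a' → l++,r--
[2,13] 'c'=='c' → l++,r--
[3,12] 'c'=='c' → l++,r--
[4,11] 'y'=='y' → l++,r--
[5,10] 'b'=='b' → l++,r--
[6,9] 'y'=='y' → l++,r--
[7,8] 'z'!='x' → stop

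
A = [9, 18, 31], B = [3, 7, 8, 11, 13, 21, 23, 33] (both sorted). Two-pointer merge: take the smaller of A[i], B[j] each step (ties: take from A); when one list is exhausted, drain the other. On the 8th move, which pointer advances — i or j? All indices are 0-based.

j

[i=0,j=0] A[i]=9>B[j]=3 take 3 → j++
[i=0,j=1] A[i]=9>B[j]=7 take 7 → j++
[i=0,j=2] A[i]=9>B[j]=8 take 8 → j++
[i=0,j=3] A[i]=9<=B[j]=11 take 9 → i++
[i=1,j=3] A[i]=18>B[j]=11 take 11 → j++
[i=1,j=4] A[i]=18>B[j]=13 take 13 → j++
[i=1,j=5] A[i]=18<=B[j]=21 take 18 → i++
[i=2,j=5] A[i]=31>B[j]=21 take 21 → j++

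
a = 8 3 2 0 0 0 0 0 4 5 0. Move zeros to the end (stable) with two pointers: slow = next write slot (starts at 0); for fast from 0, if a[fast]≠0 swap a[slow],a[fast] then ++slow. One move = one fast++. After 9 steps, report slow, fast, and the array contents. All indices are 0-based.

slow=4, fast=9, a=[8, 3, 2, 4, 0, 0, 0, 0, 0, 5, 0]

slow=0 fast=0: a[fast]=8≠0 swap→a[0]=8, slow++,fast++
slow=1 fast=1: a[fast]=3≠0 swap→a[1]=3, slow++,fast++
slow=2 fast=2: a[fast]=2≠0 swap→a[2]=2, slow++,fast++
slow=3 fast=3: a[fast]=0, fast++
slow=3 fast=4: a[fast]=0, fast++
slow=3 fast=5: a[fast]=0, fast++
slow=3 fast=6: a[fast]=0, fast++
slow=3 fast=7: a[fast]=0, fast++
slow=3 fast=8: a[fast]=4≠0 swap→a[3]=4, slow++,fast++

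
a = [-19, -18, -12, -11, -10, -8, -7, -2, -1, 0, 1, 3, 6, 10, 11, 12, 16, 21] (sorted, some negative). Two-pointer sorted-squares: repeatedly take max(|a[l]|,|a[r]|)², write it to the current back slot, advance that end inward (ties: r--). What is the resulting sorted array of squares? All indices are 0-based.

l=0 r=17: |-19|<=|21| out[17]=441, r--
l=0 r=16: |-19|>|16| out[16]=361, l++
l=1 r=16: |-18|>|16| out[15]=324, l++
l=2 r=16: |-12|<=|16| out[14]=256, r--
l=2 r=15: |-12|<=|12| out[13]=144, r--
l=2 r=14: |-12|>|11| out[12]=144, l++
l=3 r=14: |-11|<=|11| out[11]=121, r--
l=3 r=13: |-11|>|10| out[10]=121, l++
l=4 r=13: |-10|<=|10| out[9]=100, r--
l=4 r=12: |-10|>|6| out[8]=100, l++
l=5 r=12: |-8|>|6| out[7]=64, l++
l=6 r=12: |-7|>|6| out[6]=49, l++
l=7 r=12: |-2|<=|6| out[5]=36, r--
l=7 r=11: |-2|<=|3| out[4]=9, r--
l=7 r=10: |-2|>|1| out[3]=4, l++
l=8 r=10: |-1|<=|1| out[2]=1, r--
l=8 r=9: |-1|>|0| out[1]=1, l++
l=9 r=9: |0|<=|0| out[0]=0, r--

[0, 1, 1, 4, 9, 36, 49, 64, 100, 100, 121, 121, 144, 144, 256, 324, 361, 441]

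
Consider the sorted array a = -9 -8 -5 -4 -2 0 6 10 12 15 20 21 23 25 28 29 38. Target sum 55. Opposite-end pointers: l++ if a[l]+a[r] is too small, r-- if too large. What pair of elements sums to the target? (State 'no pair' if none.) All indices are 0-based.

no pair

[0,16] -9+38=29 <55 → l++
[1,16] -8+38=30 <55 → l++
[2,16] -5+38=33 <55 → l++
[3,16] -4+38=34 <55 → l++
[4,16] -2+38=36 <55 → l++
[5,16] 0+38=38 <55 → l++
[6,16] 6+38=44 <55 → l++
[7,16] 10+38=48 <55 → l++
[8,16] 12+38=50 <55 → l++
[9,16] 15+38=53 <55 → l++
[10,16] 20+38=58 >55 → r--
[10,15] 20+29=49 <55 → l++
[11,15] 21+29=50 <55 → l++
[12,15] 23+29=52 <55 → l++
[13,15] 25+29=54 <55 → l++
[14,15] 28+29=57 >55 → r--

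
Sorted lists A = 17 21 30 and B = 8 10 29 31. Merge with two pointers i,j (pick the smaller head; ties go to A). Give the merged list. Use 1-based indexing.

[8, 10, 17, 21, 29, 30, 31]

[i=1,j=1] A[i]=17>B[j]=8 take 8 → j++
[i=1,j=2] A[i]=17>B[j]=10 take 10 → j++
[i=1,j=3] A[i]=17<=B[j]=29 take 17 → i++
[i=2,j=3] A[i]=21<=B[j]=29 take 21 → i++
[i=3,j=3] A[i]=30>B[j]=29 take 29 → j++
[i=3,j=4] A[i]=30<=B[j]=31 take 30 → i++
[i=4,j=4] A done, take B[j]=31 → j++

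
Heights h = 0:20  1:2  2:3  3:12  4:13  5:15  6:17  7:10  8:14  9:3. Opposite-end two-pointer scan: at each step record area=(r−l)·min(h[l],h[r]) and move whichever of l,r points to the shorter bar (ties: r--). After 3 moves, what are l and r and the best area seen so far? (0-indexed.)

l=0, r=6, best area=112

l=0 r=9: min(20,3)*9=27 best=27 *, r--
l=0 r=8: min(20,14)*8=112 best=112 *, r--
l=0 r=7: min(20,10)*7=70 best=112, r--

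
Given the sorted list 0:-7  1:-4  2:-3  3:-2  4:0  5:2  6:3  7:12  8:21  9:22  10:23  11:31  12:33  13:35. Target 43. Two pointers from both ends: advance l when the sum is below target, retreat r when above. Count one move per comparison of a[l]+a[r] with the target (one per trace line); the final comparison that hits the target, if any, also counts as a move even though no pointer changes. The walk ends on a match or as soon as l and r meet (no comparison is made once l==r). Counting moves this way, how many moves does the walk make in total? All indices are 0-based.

10 moves

[0,13] -7+35=28 <43 → l++
[1,13] -4+35=31 <43 → l++
[2,13] -3+35=32 <43 → l++
[3,13] -2+35=33 <43 → l++
[4,13] 0+35=35 <43 → l++
[5,13] 2+35=37 <43 → l++
[6,13] 3+35=38 <43 → l++
[7,13] 12+35=47 >43 → r--
[7,12] 12+33=45 >43 → r--
[7,11] 12+31=43 → found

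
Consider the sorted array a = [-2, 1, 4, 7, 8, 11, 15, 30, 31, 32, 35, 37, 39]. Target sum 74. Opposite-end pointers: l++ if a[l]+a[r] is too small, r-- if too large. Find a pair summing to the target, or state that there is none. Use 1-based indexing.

l=1 r=13: -2+39=37 <74, l++
l=2 r=13: 1+39=40 <74, l++
l=3 r=13: 4+39=43 <74, l++
l=4 r=13: 7+39=46 <74, l++
l=5 r=13: 8+39=47 <74, l++
l=6 r=13: 11+39=50 <74, l++
l=7 r=13: 15+39=54 <74, l++
l=8 r=13: 30+39=69 <74, l++
l=9 r=13: 31+39=70 <74, l++
l=10 r=13: 32+39=71 <74, l++
l=11 r=13: 35+39=74, found

(35, 39)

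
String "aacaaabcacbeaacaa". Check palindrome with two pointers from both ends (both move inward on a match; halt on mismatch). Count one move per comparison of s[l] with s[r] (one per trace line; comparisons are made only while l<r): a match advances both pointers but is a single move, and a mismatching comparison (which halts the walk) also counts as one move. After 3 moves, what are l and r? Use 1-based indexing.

l=1 r=17: 'a'=='a', l++,r--
l=2 r=16: 'a'=='a', l++,r--
l=3 r=15: 'c'=='c', l++,r--

l=4, r=14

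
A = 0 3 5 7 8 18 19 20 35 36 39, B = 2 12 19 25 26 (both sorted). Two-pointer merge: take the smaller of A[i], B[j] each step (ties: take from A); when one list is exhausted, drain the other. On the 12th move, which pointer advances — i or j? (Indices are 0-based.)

j

[i=0,j=0] A[i]=0<=B[j]=2 take 0 → i++
[i=1,j=0] A[i]=3>B[j]=2 take 2 → j++
[i=1,j=1] A[i]=3<=B[j]=12 take 3 → i++
[i=2,j=1] A[i]=5<=B[j]=12 take 5 → i++
[i=3,j=1] A[i]=7<=B[j]=12 take 7 → i++
[i=4,j=1] A[i]=8<=B[j]=12 take 8 → i++
[i=5,j=1] A[i]=18>B[j]=12 take 12 → j++
[i=5,j=2] A[i]=18<=B[j]=19 take 18 → i++
[i=6,j=2] A[i]=19<=B[j]=19 take 19 → i++
[i=7,j=2] A[i]=20>B[j]=19 take 19 → j++
[i=7,j=3] A[i]=20<=B[j]=25 take 20 → i++
[i=8,j=3] A[i]=35>B[j]=25 take 25 → j++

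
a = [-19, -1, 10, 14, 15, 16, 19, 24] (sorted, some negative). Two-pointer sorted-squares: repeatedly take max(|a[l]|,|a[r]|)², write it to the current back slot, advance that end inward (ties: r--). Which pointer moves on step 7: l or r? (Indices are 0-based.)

r

l=0 r=7: |-19|<=|24| out[7]=576, r--
l=0 r=6: |-19|<=|19| out[6]=361, r--
l=0 r=5: |-19|>|16| out[5]=361, l++
l=1 r=5: |-1|<=|16| out[4]=256, r--
l=1 r=4: |-1|<=|15| out[3]=225, r--
l=1 r=3: |-1|<=|14| out[2]=196, r--
l=1 r=2: |-1|<=|10| out[1]=100, r--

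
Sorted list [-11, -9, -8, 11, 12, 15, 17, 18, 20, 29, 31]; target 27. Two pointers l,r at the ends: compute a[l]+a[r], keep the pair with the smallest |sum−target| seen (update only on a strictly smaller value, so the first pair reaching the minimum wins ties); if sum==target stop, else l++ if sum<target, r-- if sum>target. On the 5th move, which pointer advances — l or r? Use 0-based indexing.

r

l=0 r=10: -11+31=20 d=7 *, l++
l=1 r=10: -9+31=22 d=5 *, l++
l=2 r=10: -8+31=23 d=4 *, l++
l=3 r=10: 11+31=42 d=15, r--
l=3 r=9: 11+29=40 d=13, r--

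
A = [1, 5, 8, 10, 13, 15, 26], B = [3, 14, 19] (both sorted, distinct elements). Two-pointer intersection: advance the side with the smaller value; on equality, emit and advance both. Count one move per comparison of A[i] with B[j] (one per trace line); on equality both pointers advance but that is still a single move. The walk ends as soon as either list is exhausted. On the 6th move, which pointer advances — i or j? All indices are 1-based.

i

[i=1,j=1] 1<3 → i++
[i=2,j=1] 5>3 → j++
[i=2,j=2] 5<14 → i++
[i=3,j=2] 8<14 → i++
[i=4,j=2] 10<14 → i++
[i=5,j=2] 13<14 → i++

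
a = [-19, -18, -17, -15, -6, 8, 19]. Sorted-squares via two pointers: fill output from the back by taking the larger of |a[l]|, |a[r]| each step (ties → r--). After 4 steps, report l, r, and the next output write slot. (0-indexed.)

[0,6] |-19|<=|19| out[6]=361 → r--
[0,5] |-19|>|8| out[5]=361 → l++
[1,5] |-18|>|8| out[4]=324 → l++
[2,5] |-17|>|8| out[3]=289 → l++

l=3, r=5, next write slot=2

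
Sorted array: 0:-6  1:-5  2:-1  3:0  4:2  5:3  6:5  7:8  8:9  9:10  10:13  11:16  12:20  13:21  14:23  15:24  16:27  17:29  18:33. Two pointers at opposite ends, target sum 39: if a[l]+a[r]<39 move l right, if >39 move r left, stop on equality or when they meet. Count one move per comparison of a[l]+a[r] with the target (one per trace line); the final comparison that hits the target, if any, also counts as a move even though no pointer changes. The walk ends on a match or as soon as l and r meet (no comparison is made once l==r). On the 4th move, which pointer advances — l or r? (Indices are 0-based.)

l

l=0 r=18: -6+33=27 <39, l++
l=1 r=18: -5+33=28 <39, l++
l=2 r=18: -1+33=32 <39, l++
l=3 r=18: 0+33=33 <39, l++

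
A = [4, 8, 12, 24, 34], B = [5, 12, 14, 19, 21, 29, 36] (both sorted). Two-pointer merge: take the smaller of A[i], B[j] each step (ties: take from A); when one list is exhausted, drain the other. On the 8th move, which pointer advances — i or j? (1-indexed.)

[i=1,j=1] A[i]=4<=B[j]=5 take 4 → i++
[i=2,j=1] A[i]=8>B[j]=5 take 5 → j++
[i=2,j=2] A[i]=8<=B[j]=12 take 8 → i++
[i=3,j=2] A[i]=12<=B[j]=12 take 12 → i++
[i=4,j=2] A[i]=24>B[j]=12 take 12 → j++
[i=4,j=3] A[i]=24>B[j]=14 take 14 → j++
[i=4,j=4] A[i]=24>B[j]=19 take 19 → j++
[i=4,j=5] A[i]=24>B[j]=21 take 21 → j++

j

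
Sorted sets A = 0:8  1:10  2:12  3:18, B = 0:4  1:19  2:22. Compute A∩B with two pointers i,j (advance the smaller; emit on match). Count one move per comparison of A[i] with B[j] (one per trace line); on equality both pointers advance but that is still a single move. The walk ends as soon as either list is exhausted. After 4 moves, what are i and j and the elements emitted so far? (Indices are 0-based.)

[i=0,j=0] 8>4 → j++
[i=0,j=1] 8<19 → i++
[i=1,j=1] 10<19 → i++
[i=2,j=1] 12<19 → i++

i=3, j=1, emitted=[]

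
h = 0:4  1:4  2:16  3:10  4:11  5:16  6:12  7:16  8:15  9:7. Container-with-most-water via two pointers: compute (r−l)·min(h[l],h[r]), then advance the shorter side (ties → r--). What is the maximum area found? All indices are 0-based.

[0,9] min(4,7)*9=36 best=36 * → l++
[1,9] min(4,7)*8=32 best=36 → l++
[2,9] min(16,7)*7=49 best=49 * → r--
[2,8] min(16,15)*6=90 best=90 * → r--
[2,7] min(16,16)*5=80 best=90 → r--
[2,6] min(16,12)*4=48 best=90 → r--
[2,5] min(16,16)*3=48 best=90 → r--
[2,4] min(16,11)*2=22 best=90 → r--
[2,3] min(16,10)*1=10 best=90 → r--

max area = 90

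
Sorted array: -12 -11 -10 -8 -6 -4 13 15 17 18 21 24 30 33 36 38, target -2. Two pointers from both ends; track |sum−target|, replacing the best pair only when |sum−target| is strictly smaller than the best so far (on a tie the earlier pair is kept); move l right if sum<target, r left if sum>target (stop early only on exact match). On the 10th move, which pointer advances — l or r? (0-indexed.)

r

l=0 r=15: -12+38=26 d=28 *, r--
l=0 r=14: -12+36=24 d=26 *, r--
l=0 r=13: -12+33=21 d=23 *, r--
l=0 r=12: -12+30=18 d=20 *, r--
l=0 r=11: -12+24=12 d=14 *, r--
l=0 r=10: -12+21=9 d=11 *, r--
l=0 r=9: -12+18=6 d=8 *, r--
l=0 r=8: -12+17=5 d=7 *, r--
l=0 r=7: -12+15=3 d=5 *, r--
l=0 r=6: -12+13=1 d=3 *, r--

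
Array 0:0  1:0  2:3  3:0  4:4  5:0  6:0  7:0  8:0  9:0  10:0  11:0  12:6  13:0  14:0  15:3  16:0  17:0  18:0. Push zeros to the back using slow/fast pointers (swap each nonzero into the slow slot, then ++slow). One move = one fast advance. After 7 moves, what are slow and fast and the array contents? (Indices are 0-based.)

slow=2, fast=7, a=[3, 4, 0, 0, 0, 0, 0, 0, 0, 0, 0, 0, 6, 0, 0, 3, 0, 0, 0]

slow=0 fast=0: a[fast]=0, fast++
slow=0 fast=1: a[fast]=0, fast++
slow=0 fast=2: a[fast]=3≠0 swap→a[0]=3, slow++,fast++
slow=1 fast=3: a[fast]=0, fast++
slow=1 fast=4: a[fast]=4≠0 swap→a[1]=4, slow++,fast++
slow=2 fast=5: a[fast]=0, fast++
slow=2 fast=6: a[fast]=0, fast++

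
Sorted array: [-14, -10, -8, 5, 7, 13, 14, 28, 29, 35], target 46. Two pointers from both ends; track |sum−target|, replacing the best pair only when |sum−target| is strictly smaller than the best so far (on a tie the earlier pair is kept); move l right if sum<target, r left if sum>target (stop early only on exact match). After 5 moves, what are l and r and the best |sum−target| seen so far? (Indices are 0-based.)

[0,9] -14+35=21 d=25 * → l++
[1,9] -10+35=25 d=21 * → l++
[2,9] -8+35=27 d=19 * → l++
[3,9] 5+35=40 d=6 * → l++
[4,9] 7+35=42 d=4 * → l++

l=5, r=9, best |Δ|=4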